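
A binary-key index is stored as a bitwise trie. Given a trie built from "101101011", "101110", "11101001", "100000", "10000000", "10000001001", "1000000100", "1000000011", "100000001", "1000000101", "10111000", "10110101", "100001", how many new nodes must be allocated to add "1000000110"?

2

The longest prefix of "1000000110" already in the trie is "10000001" (length 8).
Each of the 2 remaining characters creates one node.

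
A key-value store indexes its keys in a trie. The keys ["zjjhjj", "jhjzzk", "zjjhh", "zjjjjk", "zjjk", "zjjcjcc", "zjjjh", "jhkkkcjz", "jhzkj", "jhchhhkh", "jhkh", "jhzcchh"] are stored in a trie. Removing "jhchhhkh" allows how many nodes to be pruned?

6

After clearing the end-marker at "jhchhhkh", prune upward until reaching a node still needed by another word.
The suffix "chhhkh" (6 nodes) is used only by "jhchhhkh"; the node for "jh" still has the child "j", so pruning stops there.
Nodes removed: 6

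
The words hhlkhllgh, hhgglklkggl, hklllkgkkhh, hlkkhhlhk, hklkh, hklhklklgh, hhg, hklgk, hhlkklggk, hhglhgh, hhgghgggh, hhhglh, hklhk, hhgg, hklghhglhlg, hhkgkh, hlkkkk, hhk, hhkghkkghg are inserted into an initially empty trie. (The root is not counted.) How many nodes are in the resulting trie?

84

For each word, the new-node count is its length minus the longest prefix already in the trie:
  "hhlkhllgh" → 9 new (h, h, l, k, h, l, l, g, h)
  "hhgglklkggl" → prefix "hh" already present; 9 new (g, g, l, k, l, k, g, g, l)
  "hklllkgkkhh" → prefix "h" already present; 10 new (k, l, l, l, k, g, k, k, h, h)
  "hlkkhhlhk" → prefix "h" already present; 8 new (l, k, k, h, h, l, h, k)
  "hklkh" → prefix "hkl" already present; 2 new (k, h)
  "hklhklklgh" → prefix "hkl" already present; 7 new (h, k, l, k, l, g, h)
  "hhg" → prefix "hhg" already present; 0 new (none)
  "hklgk" → prefix "hkl" already present; 2 new (g, k)
  "hhlkklggk" → prefix "hhlk" already present; 5 new (k, l, g, g, k)
  "hhglhgh" → prefix "hhg" already present; 4 new (l, h, g, h)
  "hhgghgggh" → prefix "hhgg" already present; 5 new (h, g, g, g, h)
  "hhhglh" → prefix "hh" already present; 4 new (h, g, l, h)
  "hklhk" → prefix "hklhk" already present; 0 new (none)
  "hhgg" → prefix "hhgg" already present; 0 new (none)
  "hklghhglhlg" → prefix "hklg" already present; 7 new (h, h, g, l, h, l, g)
  "hhkgkh" → prefix "hh" already present; 4 new (k, g, k, h)
  "hlkkkk" → prefix "hlkk" already present; 2 new (k, k)
  "hhk" → prefix "hhk" already present; 0 new (none)
  "hhkghkkghg" → prefix "hhkg" already present; 6 new (h, k, k, g, h, g)
Total nodes = 9 + 9 + 10 + 8 + 2 + 7 + 0 + 2 + 5 + 4 + 5 + 4 + 0 + 0 + 7 + 4 + 2 + 0 + 6 = 84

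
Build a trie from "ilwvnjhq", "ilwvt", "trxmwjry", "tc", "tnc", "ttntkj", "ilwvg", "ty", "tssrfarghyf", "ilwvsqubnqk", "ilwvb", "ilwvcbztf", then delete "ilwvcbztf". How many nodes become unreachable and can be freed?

After clearing the end-marker at "ilwvcbztf", prune upward until reaching a node still needed by another word.
The suffix "cbztf" (5 nodes) is used only by "ilwvcbztf"; the node for "ilwv" still has the child "n", so pruning stops there.
Nodes removed: 5

5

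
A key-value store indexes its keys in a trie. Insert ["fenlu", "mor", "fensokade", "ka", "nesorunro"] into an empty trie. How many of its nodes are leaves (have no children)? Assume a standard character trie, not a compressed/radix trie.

5

Leaves are exactly the stored words that no other stored word extends.
Those words: "fenlu", "fensokade", "ka", "mor", "nesorunro"
Leaf count: 5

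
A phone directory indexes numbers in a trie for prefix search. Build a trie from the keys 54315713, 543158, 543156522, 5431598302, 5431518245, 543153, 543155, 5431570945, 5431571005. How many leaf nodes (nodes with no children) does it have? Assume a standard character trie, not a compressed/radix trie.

9

A leaf is a node with no children — equivalently, the end of a word that is not a proper prefix of any other stored word.
Those words: "5431518245", "543153", "543155", "543156522", "5431570945", "5431571005", "54315713", "543158", "5431598302"
Leaf count: 9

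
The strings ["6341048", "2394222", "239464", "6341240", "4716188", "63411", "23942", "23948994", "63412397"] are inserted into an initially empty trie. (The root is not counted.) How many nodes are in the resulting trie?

For each word, the new-node count is its length minus the longest prefix already in the trie:
  "6341048" → 7 new (6, 3, 4, 1, 0, 4, 8)
  "2394222" → 7 new (2, 3, 9, 4, 2, 2, 2)
  "239464" → prefix "2394" already present; 2 new (6, 4)
  "6341240" → prefix "6341" already present; 3 new (2, 4, 0)
  "4716188" → 7 new (4, 7, 1, 6, 1, 8, 8)
  "63411" → prefix "6341" already present; 1 new (1)
  "23942" → prefix "23942" already present; 0 new (none)
  "23948994" → prefix "2394" already present; 4 new (8, 9, 9, 4)
  "63412397" → prefix "63412" already present; 3 new (3, 9, 7)
Total nodes = 7 + 7 + 2 + 3 + 7 + 1 + 0 + 4 + 3 = 34

34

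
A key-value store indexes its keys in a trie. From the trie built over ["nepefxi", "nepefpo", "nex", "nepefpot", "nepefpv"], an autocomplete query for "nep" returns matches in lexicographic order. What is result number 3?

nepefpv

Words with prefix "nep", in lexicographic order: "nepefpo", "nepefpot", "nepefpv", "nepefxi"
Position 3: nepefpv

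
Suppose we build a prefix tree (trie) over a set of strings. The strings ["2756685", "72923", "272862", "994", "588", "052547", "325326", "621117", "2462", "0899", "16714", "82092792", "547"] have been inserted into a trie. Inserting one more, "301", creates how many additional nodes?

2

The longest prefix of "301" already in the trie is "3" (length 1).
So 3 − 1 = 2 new nodes.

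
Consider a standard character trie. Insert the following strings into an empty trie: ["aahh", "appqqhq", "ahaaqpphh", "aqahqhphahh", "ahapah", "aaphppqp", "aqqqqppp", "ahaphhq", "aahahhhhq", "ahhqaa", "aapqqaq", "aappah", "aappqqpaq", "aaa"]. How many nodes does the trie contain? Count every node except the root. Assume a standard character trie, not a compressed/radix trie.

69

For each word, the new-node count is its length minus the longest prefix already in the trie:
  "aahh" → 4 new (a, a, h, h)
  "appqqhq" → prefix "a" already present; 6 new (p, p, q, q, h, q)
  "ahaaqpphh" → prefix "a" already present; 8 new (h, a, a, q, p, p, h, h)
  "aqahqhphahh" → prefix "a" already present; 10 new (q, a, h, q, h, p, h, a, h, h)
  "ahapah" → prefix "aha" already present; 3 new (p, a, h)
  "aaphppqp" → prefix "aa" already present; 6 new (p, h, p, p, q, p)
  "aqqqqppp" → prefix "aq" already present; 6 new (q, q, q, p, p, p)
  "ahaphhq" → prefix "ahap" already present; 3 new (h, h, q)
  "aahahhhhq" → prefix "aah" already present; 6 new (a, h, h, h, h, q)
  "ahhqaa" → prefix "ah" already present; 4 new (h, q, a, a)
  "aapqqaq" → prefix "aap" already present; 4 new (q, q, a, q)
  "aappah" → prefix "aap" already present; 3 new (p, a, h)
  "aappqqpaq" → prefix "aapp" already present; 5 new (q, q, p, a, q)
  "aaa" → prefix "aa" already present; 1 new (a)
Total nodes = 4 + 6 + 8 + 10 + 3 + 6 + 6 + 3 + 6 + 4 + 4 + 3 + 5 + 1 = 69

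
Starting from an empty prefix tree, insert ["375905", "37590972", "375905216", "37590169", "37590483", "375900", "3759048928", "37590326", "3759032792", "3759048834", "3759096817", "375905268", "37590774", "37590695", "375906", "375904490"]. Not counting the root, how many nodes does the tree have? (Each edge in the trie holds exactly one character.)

46

Count nodes per top-level branch (shared prefixes stored once):
  '3'-branch (375900, 37590169, 37590326, 3759032792, 375904490, 37590483, 3759048834, 3759048928, 375905, 375905216, 375905268, 375906, 37590695, 37590774, 3759096817, 37590972): 46 nodes
Sum: 46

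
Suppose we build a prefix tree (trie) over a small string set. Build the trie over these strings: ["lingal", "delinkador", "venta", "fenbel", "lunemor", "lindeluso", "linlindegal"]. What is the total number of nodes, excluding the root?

Count nodes per top-level branch (shared prefixes stored once):
  'd'-branch (delinkador): 10 nodes
  'f'-branch (fenbel): 6 nodes
  'l'-branch (lindeluso, lingal, linlindegal, lunemor): 26 nodes
  'v'-branch (venta): 5 nodes
Sum: 47

47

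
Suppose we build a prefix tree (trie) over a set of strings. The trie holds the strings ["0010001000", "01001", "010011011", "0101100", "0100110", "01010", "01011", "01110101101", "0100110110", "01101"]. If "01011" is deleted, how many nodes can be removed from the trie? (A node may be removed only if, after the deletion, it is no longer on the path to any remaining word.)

0

A node on "01011"'s path can go only if nothing else ends at it or branches off below it.
Every node on "01011" is still needed (e.g. by "0101100"), so nothing is freed.
Nodes removed: 0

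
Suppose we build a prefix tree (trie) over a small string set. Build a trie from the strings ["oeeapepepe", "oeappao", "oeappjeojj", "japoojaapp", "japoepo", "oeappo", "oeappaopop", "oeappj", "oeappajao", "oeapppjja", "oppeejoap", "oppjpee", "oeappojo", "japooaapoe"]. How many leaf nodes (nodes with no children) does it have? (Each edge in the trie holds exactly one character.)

11

Leaves are exactly the stored words that no other stored word extends.
Those words: "japoepo", "japooaapoe", "japoojaapp", "oeappajao", "oeappaopop", "oeappjeojj", "oeappojo", "oeapppjja", "oeeapepepe", "oppeejoap", "oppjpee"
Leaf count: 11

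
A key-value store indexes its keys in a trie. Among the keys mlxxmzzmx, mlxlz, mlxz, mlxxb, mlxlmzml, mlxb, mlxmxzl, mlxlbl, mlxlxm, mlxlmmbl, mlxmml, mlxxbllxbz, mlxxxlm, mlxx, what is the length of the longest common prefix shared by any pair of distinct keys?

The deepest shared node is where two words last agree before diverging.
e.g. "mlxlmmbl" and "mlxlmzml" share the prefix "mlxlm" of length 5; no pair shares a longer one.
Longest shared-prefix length: 5

5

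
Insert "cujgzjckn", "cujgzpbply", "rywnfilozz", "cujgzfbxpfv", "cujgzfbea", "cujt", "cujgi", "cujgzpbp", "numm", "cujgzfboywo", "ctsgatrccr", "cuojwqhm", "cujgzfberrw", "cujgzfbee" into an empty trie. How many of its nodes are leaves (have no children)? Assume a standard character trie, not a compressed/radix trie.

A leaf is a node with no children — equivalently, the end of a word that is not a proper prefix of any other stored word.
Those words: "ctsgatrccr", "cujgi", "cujgzfbea", "cujgzfbee", "cujgzfberrw", "cujgzfboywo", "cujgzfbxpfv", "cujgzjckn", "cujgzpbply", "cujt", "cuojwqhm", "numm", "rywnfilozz"
Leaf count: 13

13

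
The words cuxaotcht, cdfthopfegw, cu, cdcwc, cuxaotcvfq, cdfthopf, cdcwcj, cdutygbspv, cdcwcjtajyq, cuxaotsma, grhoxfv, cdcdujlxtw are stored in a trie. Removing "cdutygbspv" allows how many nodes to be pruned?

A node on "cdutygbspv"'s path can go only if nothing else ends at it or branches off below it.
The suffix "utygbspv" (8 nodes) is used only by "cdutygbspv"; the node for "cd" still has the child "f", so pruning stops there.
Nodes removed: 8

8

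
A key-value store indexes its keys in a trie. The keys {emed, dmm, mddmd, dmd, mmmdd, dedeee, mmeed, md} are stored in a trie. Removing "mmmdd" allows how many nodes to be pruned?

After clearing the end-marker at "mmmdd", prune upward until reaching a node still needed by another word.
The suffix "mdd" (3 nodes) is used only by "mmmdd"; the node for "mm" still has the child "e", so pruning stops there.
Nodes removed: 3

3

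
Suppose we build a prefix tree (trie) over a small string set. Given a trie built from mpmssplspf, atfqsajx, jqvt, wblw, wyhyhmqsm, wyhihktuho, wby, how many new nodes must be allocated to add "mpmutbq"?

4

The longest prefix of "mpmutbq" already in the trie is "mpm" (length 3).
So 7 − 3 = 4 new nodes.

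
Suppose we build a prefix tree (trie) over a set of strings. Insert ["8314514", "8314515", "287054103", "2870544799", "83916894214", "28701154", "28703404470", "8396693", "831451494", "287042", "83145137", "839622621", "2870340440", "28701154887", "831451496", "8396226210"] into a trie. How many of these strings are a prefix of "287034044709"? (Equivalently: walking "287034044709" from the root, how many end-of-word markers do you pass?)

1

Check each prefix of "287034044709" against the stored set — each match is an end-marker on the path.
Prefixes of the query that are stored words: "28703404470"
Count: 1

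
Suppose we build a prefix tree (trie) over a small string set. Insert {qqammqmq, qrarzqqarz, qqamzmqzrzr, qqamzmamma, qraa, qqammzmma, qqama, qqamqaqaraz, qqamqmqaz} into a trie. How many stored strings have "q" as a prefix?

Traverse to the node for "q", then collect every word in that subtree.
Words under "q": qqama, qqammqmq, qqammzmma, qqamqaqaraz, qqamqmqaz, qqamzmamma, qqamzmqzrzr, qraa, qrarzqqarz
Count: 9

9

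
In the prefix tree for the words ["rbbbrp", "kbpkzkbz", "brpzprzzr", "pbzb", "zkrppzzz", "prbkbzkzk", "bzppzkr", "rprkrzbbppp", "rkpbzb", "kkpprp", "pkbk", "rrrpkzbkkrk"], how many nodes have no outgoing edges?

12

Leaves are exactly the stored words that no other stored word extends.
Those words: "brpzprzzr", "bzppzkr", "kbpkzkbz", "kkpprp", "pbzb", "pkbk", "prbkbzkzk", "rbbbrp", "rkpbzb", "rprkrzbbppp", "rrrpkzbkkrk", "zkrppzzz"
Leaf count: 12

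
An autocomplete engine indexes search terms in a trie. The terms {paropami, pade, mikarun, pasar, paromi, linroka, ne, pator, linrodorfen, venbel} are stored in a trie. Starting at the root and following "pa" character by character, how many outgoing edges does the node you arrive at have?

4

Walk "pa" from the root, arriving at one node.
Distinct next characters after "pa": d, r, s, t.
That node has 4 child edges.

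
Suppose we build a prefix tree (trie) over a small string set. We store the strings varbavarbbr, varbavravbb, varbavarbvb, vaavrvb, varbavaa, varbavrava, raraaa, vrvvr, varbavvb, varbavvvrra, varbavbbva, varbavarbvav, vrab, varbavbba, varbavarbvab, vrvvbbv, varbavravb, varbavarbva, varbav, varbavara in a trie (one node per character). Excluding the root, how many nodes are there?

55

Count nodes per top-level branch (shared prefixes stored once):
  'r'-branch (raraaa): 6 nodes
  'v'-branch (vaavrvb, varbav, varbavaa, varbavara, varbavarbbr, varbavarbva, varbavarbvab, varbavarbvav, varbavarbvb, varbavbba, varbavbbva, varbavrava, varbavravb, varbavravbb, varbavvb, varbavvvrra, vrab, vrvvbbv, vrvvr): 49 nodes
Sum: 55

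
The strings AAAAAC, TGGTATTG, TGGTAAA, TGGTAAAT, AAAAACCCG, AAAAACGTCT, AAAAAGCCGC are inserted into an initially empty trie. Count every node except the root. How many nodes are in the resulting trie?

Trie structure (* marks end of a word):
(root)
├─ A
│  └─ A
│     └─ A
│        └─ A
│           └─ A
│              ├─ C *
│              │  ├─ C
│              │  │  └─ C
│              │  │     └─ G *
│              │  └─ G
│              │     └─ T
│              │        └─ C
│              │           └─ T *
│              └─ G
│                 └─ C
│                    └─ C
│                       └─ G
│                          └─ C *
└─ T
   └─ G
      └─ G
         └─ T
            └─ A
               ├─ A
               │  └─ A *
               │     └─ T *
               └─ T
                  └─ T
                     └─ G *
Counting every labelled node above: 29.

29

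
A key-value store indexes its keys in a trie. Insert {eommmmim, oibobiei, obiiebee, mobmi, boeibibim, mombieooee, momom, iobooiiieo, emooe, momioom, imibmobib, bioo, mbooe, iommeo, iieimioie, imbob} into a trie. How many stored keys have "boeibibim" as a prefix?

1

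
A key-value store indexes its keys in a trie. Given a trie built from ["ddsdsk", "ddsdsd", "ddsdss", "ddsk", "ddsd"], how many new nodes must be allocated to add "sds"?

3

No existing word starts with "s", so every character of "sds" needs a new node.
3 − 0 = 3 new nodes.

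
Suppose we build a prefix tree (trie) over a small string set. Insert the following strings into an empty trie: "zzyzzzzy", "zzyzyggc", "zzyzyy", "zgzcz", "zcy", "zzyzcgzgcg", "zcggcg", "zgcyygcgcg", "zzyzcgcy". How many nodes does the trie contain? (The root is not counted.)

For each word, the new-node count is its length minus the longest prefix already in the trie:
  "zzyzzzzy" → 8 new (z, z, y, z, z, z, z, y)
  "zzyzyggc" → prefix "zzyz" already present; 4 new (y, g, g, c)
  "zzyzyy" → prefix "zzyzy" already present; 1 new (y)
  "zgzcz" → prefix "z" already present; 4 new (g, z, c, z)
  "zcy" → prefix "z" already present; 2 new (c, y)
  "zzyzcgzgcg" → prefix "zzyz" already present; 6 new (c, g, z, g, c, g)
  "zcggcg" → prefix "zc" already present; 4 new (g, g, c, g)
  "zgcyygcgcg" → prefix "zg" already present; 8 new (c, y, y, g, c, g, c, g)
  "zzyzcgcy" → prefix "zzyzcg" already present; 2 new (c, y)
Total nodes = 8 + 4 + 1 + 4 + 2 + 6 + 4 + 8 + 2 = 39

39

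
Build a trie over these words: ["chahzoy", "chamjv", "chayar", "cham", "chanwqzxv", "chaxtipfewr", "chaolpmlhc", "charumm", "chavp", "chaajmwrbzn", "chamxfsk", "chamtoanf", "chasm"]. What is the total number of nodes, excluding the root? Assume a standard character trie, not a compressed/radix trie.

59

For each word, the new-node count is its length minus the longest prefix already in the trie:
  "chahzoy" → 7 new (c, h, a, h, z, o, y)
  "chamjv" → prefix "cha" already present; 3 new (m, j, v)
  "chayar" → prefix "cha" already present; 3 new (y, a, r)
  "cham" → prefix "cham" already present; 0 new (none)
  "chanwqzxv" → prefix "cha" already present; 6 new (n, w, q, z, x, v)
  "chaxtipfewr" → prefix "cha" already present; 8 new (x, t, i, p, f, e, w, r)
  "chaolpmlhc" → prefix "cha" already present; 7 new (o, l, p, m, l, h, c)
  "charumm" → prefix "cha" already present; 4 new (r, u, m, m)
  "chavp" → prefix "cha" already present; 2 new (v, p)
  "chaajmwrbzn" → prefix "cha" already present; 8 new (a, j, m, w, r, b, z, n)
  "chamxfsk" → prefix "cham" already present; 4 new (x, f, s, k)
  "chamtoanf" → prefix "cham" already present; 5 new (t, o, a, n, f)
  "chasm" → prefix "cha" already present; 2 new (s, m)
Total nodes = 7 + 3 + 3 + 0 + 6 + 8 + 7 + 4 + 2 + 8 + 4 + 5 + 2 = 59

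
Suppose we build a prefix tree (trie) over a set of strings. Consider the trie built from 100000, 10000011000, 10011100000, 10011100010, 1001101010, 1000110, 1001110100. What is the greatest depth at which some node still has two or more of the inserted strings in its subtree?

9

The deepest shared node is where two words last agree before diverging.
e.g. "10011100000" and "10011100010" share the prefix "100111000" of length 9; no pair shares a longer one.
Longest shared-prefix length: 9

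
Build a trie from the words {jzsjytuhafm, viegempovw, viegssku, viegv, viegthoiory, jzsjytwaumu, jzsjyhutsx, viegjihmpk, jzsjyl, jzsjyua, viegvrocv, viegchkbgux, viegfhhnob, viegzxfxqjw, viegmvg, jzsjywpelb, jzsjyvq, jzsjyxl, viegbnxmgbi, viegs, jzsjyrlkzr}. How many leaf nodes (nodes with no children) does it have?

19

Leaves are exactly the stored words that no other stored word extends.
Those words: "jzsjyhutsx", "jzsjyl", "jzsjyrlkzr", "jzsjytuhafm", "jzsjytwaumu", "jzsjyua", "jzsjyvq", "jzsjywpelb", "jzsjyxl", "viegbnxmgbi", "viegchkbgux", "viegempovw", "viegfhhnob", "viegjihmpk", "viegmvg", "viegssku", "viegthoiory", "viegvrocv", "viegzxfxqjw"
Leaf count: 19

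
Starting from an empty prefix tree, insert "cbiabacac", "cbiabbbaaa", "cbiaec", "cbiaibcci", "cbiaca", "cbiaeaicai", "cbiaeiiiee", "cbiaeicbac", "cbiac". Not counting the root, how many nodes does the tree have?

Trie structure (* marks end of a word):
(root)
└─ c
   └─ b
      └─ i
         └─ a
            ├─ b
            │  ├─ a
            │  │  └─ c
            │  │     └─ a
            │  │        └─ c *
            │  └─ b
            │     └─ b
            │        └─ a
            │           └─ a
            │              └─ a *
            ├─ c *
            │  └─ a *
            ├─ e
            │  ├─ a
            │  │  └─ i
            │  │     └─ c
            │  │        └─ a
            │  │           └─ i *
            │  ├─ c *
            │  └─ i
            │     ├─ c
            │     │  └─ b
            │     │     └─ a
            │     │        └─ c *
            │     └─ i
            │        └─ i
            │           └─ e
            │              └─ e *
            └─ i
               └─ b
                  └─ c
                     └─ c
                        └─ i *
Counting every labelled node above: 37.

37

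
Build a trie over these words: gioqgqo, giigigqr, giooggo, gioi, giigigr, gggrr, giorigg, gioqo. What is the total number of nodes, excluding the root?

Insert word by word; a character creates a node only if that edge doesn't already exist:
  "gioqgqo" → 7 new (g, i, o, q, g, q, o)
  "giigigqr" → prefix "gi" already present; 6 new (i, g, i, g, q, r)
  "giooggo" → prefix "gio" already present; 4 new (o, g, g, o)
  "gioi" → prefix "gio" already present; 1 new (i)
  "giigigr" → prefix "giigig" already present; 1 new (r)
  "gggrr" → prefix "g" already present; 4 new (g, g, r, r)
  "giorigg" → prefix "gio" already present; 4 new (r, i, g, g)
  "gioqo" → prefix "gioq" already present; 1 new (o)
Total nodes = 7 + 6 + 4 + 1 + 1 + 4 + 4 + 1 = 28

28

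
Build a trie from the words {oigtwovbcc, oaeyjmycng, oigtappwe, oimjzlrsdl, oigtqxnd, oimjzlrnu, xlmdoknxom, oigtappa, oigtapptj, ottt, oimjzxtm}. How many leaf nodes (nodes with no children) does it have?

11

A leaf is a node with no children — equivalently, the end of a word that is not a proper prefix of any other stored word.
Those words: "oaeyjmycng", "oigtappa", "oigtapptj", "oigtappwe", "oigtqxnd", "oigtwovbcc", "oimjzlrnu", "oimjzlrsdl", "oimjzxtm", "ottt", "xlmdoknxom"
Leaf count: 11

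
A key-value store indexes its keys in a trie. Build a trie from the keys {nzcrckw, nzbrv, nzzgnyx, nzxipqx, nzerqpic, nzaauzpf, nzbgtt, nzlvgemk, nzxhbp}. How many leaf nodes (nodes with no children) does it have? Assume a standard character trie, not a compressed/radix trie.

A leaf is a node with no children — equivalently, the end of a word that is not a proper prefix of any other stored word.
Those words: "nzaauzpf", "nzbgtt", "nzbrv", "nzcrckw", "nzerqpic", "nzlvgemk", "nzxhbp", "nzxipqx", "nzzgnyx"
Leaf count: 9

9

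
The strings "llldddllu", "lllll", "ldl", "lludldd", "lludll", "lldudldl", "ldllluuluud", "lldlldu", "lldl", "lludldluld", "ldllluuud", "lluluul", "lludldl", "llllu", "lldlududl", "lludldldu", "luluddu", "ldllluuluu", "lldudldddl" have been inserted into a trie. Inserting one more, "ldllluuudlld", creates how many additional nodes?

"ldllluuud" is already a path in the trie; the remaining "lld" must be added.
New nodes needed: |"ldllluuudlld"| − 9 = 12 − 9 = 3.

3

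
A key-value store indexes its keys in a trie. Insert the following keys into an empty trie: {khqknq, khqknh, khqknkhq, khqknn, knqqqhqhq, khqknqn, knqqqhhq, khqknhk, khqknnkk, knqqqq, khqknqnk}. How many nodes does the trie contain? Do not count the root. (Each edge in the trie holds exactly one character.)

Trace insertions, counting only characters that open a new branch:
  "khqknq" → 6 new (k, h, q, k, n, q)
  "khqknh" → prefix "khqkn" already present; 1 new (h)
  "khqknkhq" → prefix "khqkn" already present; 3 new (k, h, q)
  "khqknn" → prefix "khqkn" already present; 1 new (n)
  "knqqqhqhq" → prefix "k" already present; 8 new (n, q, q, q, h, q, h, q)
  "khqknqn" → prefix "khqknq" already present; 1 new (n)
  "knqqqhhq" → prefix "knqqqh" already present; 2 new (h, q)
  "khqknhk" → prefix "khqknh" already present; 1 new (k)
  "khqknnkk" → prefix "khqknn" already present; 2 new (k, k)
  "knqqqq" → prefix "knqqq" already present; 1 new (q)
  "khqknqnk" → prefix "khqknqn" already present; 1 new (k)
Total nodes = 6 + 1 + 3 + 1 + 8 + 1 + 2 + 1 + 2 + 1 + 1 = 27

27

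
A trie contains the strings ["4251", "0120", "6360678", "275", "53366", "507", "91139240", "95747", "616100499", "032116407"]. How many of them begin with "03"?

Walk to "03"; the words in its subtree are exactly those with that prefix.
Words under "03": 032116407
Count: 1

1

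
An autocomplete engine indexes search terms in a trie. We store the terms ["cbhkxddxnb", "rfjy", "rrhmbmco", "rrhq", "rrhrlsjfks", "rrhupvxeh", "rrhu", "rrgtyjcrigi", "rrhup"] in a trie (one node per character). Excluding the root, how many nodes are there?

Insert word by word; a character creates a node only if that edge doesn't already exist:
  "cbhkxddxnb" → 10 new (c, b, h, k, x, d, d, x, n, b)
  "rfjy" → 4 new (r, f, j, y)
  "rrhmbmco" → prefix "r" already present; 7 new (r, h, m, b, m, c, o)
  "rrhq" → prefix "rrh" already present; 1 new (q)
  "rrhrlsjfks" → prefix "rrh" already present; 7 new (r, l, s, j, f, k, s)
  "rrhupvxeh" → prefix "rrh" already present; 6 new (u, p, v, x, e, h)
  "rrhu" → prefix "rrhu" already present; 0 new (none)
  "rrgtyjcrigi" → prefix "rr" already present; 9 new (g, t, y, j, c, r, i, g, i)
  "rrhup" → prefix "rrhup" already present; 0 new (none)
Total nodes = 10 + 4 + 7 + 1 + 7 + 6 + 0 + 9 + 0 = 44

44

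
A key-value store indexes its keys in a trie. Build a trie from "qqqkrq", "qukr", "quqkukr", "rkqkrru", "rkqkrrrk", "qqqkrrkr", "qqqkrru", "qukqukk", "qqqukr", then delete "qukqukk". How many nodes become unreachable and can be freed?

4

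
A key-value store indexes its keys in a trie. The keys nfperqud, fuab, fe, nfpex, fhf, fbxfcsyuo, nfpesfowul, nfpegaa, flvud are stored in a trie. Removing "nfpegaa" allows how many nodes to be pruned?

After clearing the end-marker at "nfpegaa", prune upward until reaching a node still needed by another word.
The suffix "gaa" (3 nodes) is used only by "nfpegaa"; the node for "nfpe" still has the child "r", so pruning stops there.
Nodes removed: 3

3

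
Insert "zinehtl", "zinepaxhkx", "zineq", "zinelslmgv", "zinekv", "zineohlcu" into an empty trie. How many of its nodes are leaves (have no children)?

6

Leaves are exactly the stored words that no other stored word extends.
Those words: "zinehtl", "zinekv", "zinelslmgv", "zineohlcu", "zinepaxhkx", "zineq"
Leaf count: 6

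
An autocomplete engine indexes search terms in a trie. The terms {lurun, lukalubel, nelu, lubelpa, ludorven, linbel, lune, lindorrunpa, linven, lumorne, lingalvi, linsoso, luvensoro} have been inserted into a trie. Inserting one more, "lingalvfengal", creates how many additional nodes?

6

Walking "lingalvfengal" from the root, the first 7 characters ("lingalv") follow existing edges; "f" is the first miss.
New nodes needed: |"lingalvfengal"| − 7 = 13 − 7 = 6.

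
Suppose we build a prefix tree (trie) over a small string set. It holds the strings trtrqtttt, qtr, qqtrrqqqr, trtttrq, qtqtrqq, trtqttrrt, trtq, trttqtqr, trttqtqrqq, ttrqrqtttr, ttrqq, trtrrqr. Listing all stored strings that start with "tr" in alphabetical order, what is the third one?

Filter for "tr…" and sort: "trtq", "trtqttrrt", "trtrqtttt", "trtrrqr", "trttqtqr", "trttqtqrqq", "trtttrq"
The 3rd is trtrqtttt.

trtrqtttt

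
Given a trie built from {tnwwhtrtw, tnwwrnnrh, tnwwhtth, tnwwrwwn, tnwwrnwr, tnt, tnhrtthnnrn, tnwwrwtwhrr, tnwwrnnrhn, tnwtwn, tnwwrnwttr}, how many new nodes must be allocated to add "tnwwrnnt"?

1

Walking "tnwwrnnt" from the root, the first 7 characters ("tnwwrnn") follow existing edges; "t" is the first miss.
So 8 − 7 = 1 new nodes.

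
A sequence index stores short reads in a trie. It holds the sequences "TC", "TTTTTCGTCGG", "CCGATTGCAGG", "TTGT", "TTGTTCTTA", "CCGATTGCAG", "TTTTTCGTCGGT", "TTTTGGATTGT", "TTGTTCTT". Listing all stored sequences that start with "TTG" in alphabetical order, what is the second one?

TTGTTCTT

DFS of the "TTG" subtree visits, in order: "TTGT", "TTGTTCTT", "TTGTTCTTA"
Position 2: TTGTTCTT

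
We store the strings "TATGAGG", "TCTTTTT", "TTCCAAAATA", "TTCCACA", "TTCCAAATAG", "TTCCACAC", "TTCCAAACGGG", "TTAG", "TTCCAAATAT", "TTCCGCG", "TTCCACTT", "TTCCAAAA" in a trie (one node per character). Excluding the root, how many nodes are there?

40

Trie structure (* marks end of a word):
(root)
└─ T
   ├─ A
   │  └─ T
   │     └─ G
   │        └─ A
   │           └─ G
   │              └─ G *
   ├─ C
   │  └─ T
   │     └─ T
   │        └─ T
   │           └─ T
   │              └─ T *
   └─ T
      ├─ A
      │  └─ G *
      └─ C
         └─ C
            ├─ A
            │  ├─ A
            │  │  └─ A
            │  │     ├─ A *
            │  │     │  └─ T
            │  │     │     └─ A *
            │  │     ├─ C
            │  │     │  └─ G
            │  │     │     └─ G
            │  │     │        └─ G *
            │  │     └─ T
            │  │        └─ A
            │  │           ├─ G *
            │  │           └─ T *
            │  └─ C
            │     ├─ A *
            │     │  └─ C *
            │     └─ T
            │        └─ T *
            └─ G
               └─ C
                  └─ G *
Counting every labelled node above: 40.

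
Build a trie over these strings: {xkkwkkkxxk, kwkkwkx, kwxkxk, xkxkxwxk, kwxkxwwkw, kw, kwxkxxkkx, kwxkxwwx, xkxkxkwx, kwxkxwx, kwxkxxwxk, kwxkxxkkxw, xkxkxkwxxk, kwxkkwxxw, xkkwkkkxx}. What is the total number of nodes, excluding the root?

Trace insertions, counting only characters that open a new branch:
  "xkkwkkkxxk" → 10 new (x, k, k, w, k, k, k, x, x, k)
  "kwkkwkx" → 7 new (k, w, k, k, w, k, x)
  "kwxkxk" → prefix "kw" already present; 4 new (x, k, x, k)
  "xkxkxwxk" → prefix "xk" already present; 6 new (x, k, x, w, x, k)
  "kwxkxwwkw" → prefix "kwxkx" already present; 4 new (w, w, k, w)
  "kw" → prefix "kw" already present; 0 new (none)
  "kwxkxxkkx" → prefix "kwxkx" already present; 4 new (x, k, k, x)
  "kwxkxwwx" → prefix "kwxkxww" already present; 1 new (x)
  "xkxkxkwx" → prefix "xkxkx" already present; 3 new (k, w, x)
  "kwxkxwx" → prefix "kwxkxw" already present; 1 new (x)
  "kwxkxxwxk" → prefix "kwxkxx" already present; 3 new (w, x, k)
  "kwxkxxkkxw" → prefix "kwxkxxkkx" already present; 1 new (w)
  "xkxkxkwxxk" → prefix "xkxkxkwx" already present; 2 new (x, k)
  "kwxkkwxxw" → prefix "kwxk" already present; 5 new (k, w, x, x, w)
  "xkkwkkkxx" → prefix "xkkwkkkxx" already present; 0 new (none)
Total nodes = 10 + 7 + 4 + 6 + 4 + 0 + 4 + 1 + 3 + 1 + 3 + 1 + 2 + 5 + 0 = 51

51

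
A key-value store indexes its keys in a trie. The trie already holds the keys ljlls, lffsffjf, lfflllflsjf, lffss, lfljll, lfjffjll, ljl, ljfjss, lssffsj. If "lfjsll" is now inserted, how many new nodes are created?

The longest prefix of "lfjsll" already in the trie is "lfj" (length 3).
New nodes needed: |"lfjsll"| − 3 = 6 − 3 = 3.

3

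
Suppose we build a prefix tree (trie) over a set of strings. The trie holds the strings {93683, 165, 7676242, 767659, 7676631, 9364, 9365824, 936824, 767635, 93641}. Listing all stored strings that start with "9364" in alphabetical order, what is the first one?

9364

Filter for "9364…" and sort: "9364", "93641"
The 1st is 9364.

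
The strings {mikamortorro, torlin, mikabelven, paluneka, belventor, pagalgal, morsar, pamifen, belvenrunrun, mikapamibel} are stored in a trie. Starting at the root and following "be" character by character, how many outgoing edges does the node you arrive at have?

The children of the "be" node are the distinct next characters among strings starting with "be".
Distinct next characters after "be": l.
That node has 1 child edge.

1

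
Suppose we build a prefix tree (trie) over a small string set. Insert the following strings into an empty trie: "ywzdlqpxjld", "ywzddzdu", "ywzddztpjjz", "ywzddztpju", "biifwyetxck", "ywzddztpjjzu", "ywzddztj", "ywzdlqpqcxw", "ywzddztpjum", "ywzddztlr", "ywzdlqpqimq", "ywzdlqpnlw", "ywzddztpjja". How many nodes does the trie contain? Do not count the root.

48

Insert word by word; a character creates a node only if that edge doesn't already exist:
  "ywzdlqpxjld" → 11 new (y, w, z, d, l, q, p, x, j, l, d)
  "ywzddzdu" → prefix "ywzd" already present; 4 new (d, z, d, u)
  "ywzddztpjjz" → prefix "ywzddz" already present; 5 new (t, p, j, j, z)
  "ywzddztpju" → prefix "ywzddztpj" already present; 1 new (u)
  "biifwyetxck" → 11 new (b, i, i, f, w, y, e, t, x, c, k)
  "ywzddztpjjzu" → prefix "ywzddztpjjz" already present; 1 new (u)
  "ywzddztj" → prefix "ywzddzt" already present; 1 new (j)
  "ywzdlqpqcxw" → prefix "ywzdlqp" already present; 4 new (q, c, x, w)
  "ywzddztpjum" → prefix "ywzddztpju" already present; 1 new (m)
  "ywzddztlr" → prefix "ywzddzt" already present; 2 new (l, r)
  "ywzdlqpqimq" → prefix "ywzdlqpq" already present; 3 new (i, m, q)
  "ywzdlqpnlw" → prefix "ywzdlqp" already present; 3 new (n, l, w)
  "ywzddztpjja" → prefix "ywzddztpjj" already present; 1 new (a)
Total nodes = 11 + 4 + 5 + 1 + 11 + 1 + 1 + 4 + 1 + 2 + 3 + 3 + 1 = 48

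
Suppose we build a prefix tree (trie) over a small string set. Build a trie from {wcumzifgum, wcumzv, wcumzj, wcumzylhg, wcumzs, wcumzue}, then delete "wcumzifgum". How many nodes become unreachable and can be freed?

A node on "wcumzifgum"'s path can go only if nothing else ends at it or branches off below it.
The suffix "ifgum" (5 nodes) is used only by "wcumzifgum"; the node for "wcumz" still has the child "v", so pruning stops there.
Nodes removed: 5

5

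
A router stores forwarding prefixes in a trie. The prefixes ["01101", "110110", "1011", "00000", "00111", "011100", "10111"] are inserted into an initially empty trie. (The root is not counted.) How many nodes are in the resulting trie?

Trie structure (* marks end of a word):
(root)
├─ 0
│  ├─ 0
│  │  ├─ 0
│  │  │  └─ 0
│  │  │     └─ 0 *
│  │  └─ 1
│  │     └─ 1
│  │        └─ 1 *
│  └─ 1
│     └─ 1
│        ├─ 0
│        │  └─ 1 *
│        └─ 1
│           └─ 0
│              └─ 0 *
└─ 1
   ├─ 0
   │  └─ 1
   │     └─ 1 *
   │        └─ 1 *
   └─ 1
      └─ 0
         └─ 1
            └─ 1
               └─ 0 *
Counting every labelled node above: 25.

25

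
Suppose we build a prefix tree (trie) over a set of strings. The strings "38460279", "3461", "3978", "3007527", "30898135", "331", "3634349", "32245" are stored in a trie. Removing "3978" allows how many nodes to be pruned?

3

Walk "3978" from the leaf back toward the root, removing each node that no remaining word uses.
The suffix "978" (3 nodes) is used only by "3978"; the node for "3" still has the child "8", so pruning stops there.
Nodes removed: 3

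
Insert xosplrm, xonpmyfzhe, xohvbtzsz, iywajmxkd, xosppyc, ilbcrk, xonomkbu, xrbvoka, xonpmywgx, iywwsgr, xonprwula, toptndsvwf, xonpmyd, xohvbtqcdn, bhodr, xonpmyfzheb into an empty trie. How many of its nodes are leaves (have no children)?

15

A leaf is a node with no children — equivalently, the end of a word that is not a proper prefix of any other stored word.
Those words: "bhodr", "ilbcrk", "iywajmxkd", "iywwsgr", "toptndsvwf", "xohvbtqcdn", "xohvbtzsz", "xonomkbu", "xonpmyd", "xonpmyfzheb", "xonpmywgx", "xonprwula", "xosplrm", "xosppyc", "xrbvoka"
Leaf count: 15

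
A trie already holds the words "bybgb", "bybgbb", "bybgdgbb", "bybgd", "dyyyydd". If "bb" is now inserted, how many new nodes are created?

"b" is already a path in the trie; the remaining "b" must be added.
New nodes needed: |"bb"| − 1 = 2 − 1 = 1.

1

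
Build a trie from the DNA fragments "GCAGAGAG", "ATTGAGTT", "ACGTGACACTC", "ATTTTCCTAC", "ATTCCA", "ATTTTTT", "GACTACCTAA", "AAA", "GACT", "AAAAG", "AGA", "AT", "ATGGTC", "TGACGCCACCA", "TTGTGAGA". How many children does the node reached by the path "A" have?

4

Follow the path "A" to its node, then look at its outgoing edges.
Distinct next characters after "A": A, C, G, T.
That node has 4 child edges.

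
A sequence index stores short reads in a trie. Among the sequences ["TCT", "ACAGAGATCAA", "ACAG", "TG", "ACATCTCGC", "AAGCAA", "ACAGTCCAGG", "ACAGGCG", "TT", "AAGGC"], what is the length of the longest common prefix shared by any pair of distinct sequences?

4

Equivalently: take the maximum, over all pairs, of their longest common prefix length.
"ACAG" and "ACAGAGATCAA" agree on "ACAG" (4 characters) before diverging; nothing deeper is shared.
Longest shared-prefix length: 4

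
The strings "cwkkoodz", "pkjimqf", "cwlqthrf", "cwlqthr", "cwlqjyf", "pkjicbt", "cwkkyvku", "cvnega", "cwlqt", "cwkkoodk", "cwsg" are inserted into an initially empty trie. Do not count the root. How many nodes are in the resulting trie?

39

Trace insertions, counting only characters that open a new branch:
  "cwkkoodz" → 8 new (c, w, k, k, o, o, d, z)
  "pkjimqf" → 7 new (p, k, j, i, m, q, f)
  "cwlqthrf" → prefix "cw" already present; 6 new (l, q, t, h, r, f)
  "cwlqthr" → prefix "cwlqthr" already present; 0 new (none)
  "cwlqjyf" → prefix "cwlq" already present; 3 new (j, y, f)
  "pkjicbt" → prefix "pkji" already present; 3 new (c, b, t)
  "cwkkyvku" → prefix "cwkk" already present; 4 new (y, v, k, u)
  "cvnega" → prefix "c" already present; 5 new (v, n, e, g, a)
  "cwlqt" → prefix "cwlqt" already present; 0 new (none)
  "cwkkoodk" → prefix "cwkkood" already present; 1 new (k)
  "cwsg" → prefix "cw" already present; 2 new (s, g)
Total nodes = 8 + 7 + 6 + 0 + 3 + 3 + 4 + 5 + 0 + 1 + 2 = 39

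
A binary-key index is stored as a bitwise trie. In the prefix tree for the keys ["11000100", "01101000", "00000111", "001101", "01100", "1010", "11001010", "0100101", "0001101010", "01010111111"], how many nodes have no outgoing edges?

10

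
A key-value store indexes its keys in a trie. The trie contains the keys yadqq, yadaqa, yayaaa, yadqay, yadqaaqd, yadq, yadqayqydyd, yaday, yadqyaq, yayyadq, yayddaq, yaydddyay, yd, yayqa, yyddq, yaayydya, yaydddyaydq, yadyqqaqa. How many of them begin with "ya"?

16

Traverse to the node for "ya", then collect every word in that subtree.
Matches: "yaayydya", "yadaqa", "yaday", "yadq", "yadqaaqd", "yadqay", "yadqayqydyd", "yadqq", "yadqyaq", "yadyqqaqa", "yayaaa", "yayddaq", "yaydddyay", "yaydddyaydq", "yayqa", "yayyadq"
Count: 16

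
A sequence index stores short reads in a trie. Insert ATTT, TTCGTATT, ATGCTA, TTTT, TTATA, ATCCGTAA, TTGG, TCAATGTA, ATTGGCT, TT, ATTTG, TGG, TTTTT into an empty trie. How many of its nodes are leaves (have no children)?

10

Leaves are exactly the stored words that no other stored word extends.
Those words: "ATCCGTAA", "ATGCTA", "ATTGGCT", "ATTTG", "TCAATGTA", "TGG", "TTATA", "TTCGTATT", "TTGG", "TTTTT"
Leaf count: 10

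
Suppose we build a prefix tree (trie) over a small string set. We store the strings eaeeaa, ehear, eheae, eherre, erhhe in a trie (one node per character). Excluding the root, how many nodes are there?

Trace insertions, counting only characters that open a new branch:
  "eaeeaa" → 6 new (e, a, e, e, a, a)
  "ehear" → prefix "e" already present; 4 new (h, e, a, r)
  "eheae" → prefix "ehea" already present; 1 new (e)
  "eherre" → prefix "ehe" already present; 3 new (r, r, e)
  "erhhe" → prefix "e" already present; 4 new (r, h, h, e)
Total nodes = 6 + 4 + 1 + 3 + 4 = 18

18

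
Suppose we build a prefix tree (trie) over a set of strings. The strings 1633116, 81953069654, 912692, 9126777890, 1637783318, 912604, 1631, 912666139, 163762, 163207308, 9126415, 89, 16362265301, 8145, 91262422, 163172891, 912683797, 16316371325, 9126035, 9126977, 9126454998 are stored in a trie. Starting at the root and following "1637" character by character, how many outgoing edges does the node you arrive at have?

2

Follow the path "1637" to its node, then look at its outgoing edges.
Characters that immediately follow "1637" among the stored strings: {6, 7}.
That node has 2 child edges.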